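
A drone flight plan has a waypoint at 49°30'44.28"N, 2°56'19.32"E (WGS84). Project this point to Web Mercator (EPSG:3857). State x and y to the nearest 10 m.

x 327130 m, y 6362240 m

Web Mercator is spherical with R = a = 6378137 m.
x = R·λ = 6378137 × 0.051289991 = 327134.588 m.
y = R·ln tan(π/4 + φ/2) = 6378137 × 0.997507470 = 6362239.304 m.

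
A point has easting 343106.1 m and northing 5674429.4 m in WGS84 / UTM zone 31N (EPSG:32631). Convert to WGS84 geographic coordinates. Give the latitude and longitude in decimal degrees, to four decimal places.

Zone 31N: λ₀ = 3°, k₀ = 0.9996, false easting 500000 m.
Meridian distance M = (N − FN)/k₀ = 5676700.1 m.
Inverse transverse Mercator on WGS84 gives φ = 51.19969957°, λ = 0.75429957°.

lat 51.1997°, lon 0.7543°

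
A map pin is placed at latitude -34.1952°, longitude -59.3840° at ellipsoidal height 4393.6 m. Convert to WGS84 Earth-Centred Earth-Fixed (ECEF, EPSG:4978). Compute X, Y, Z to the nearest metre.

X 2691429 m, Y -4548058 m, Z -3566846 m

WGS84: a = 6378137 m, e² = 0.006694380; N(φ) = a/√(1−e²sin²φ) = 6384890.953 m.
X = (N+h)·cosφ·cosλ = 2691428.812 m; Y = (N+h)·cosφ·sinλ = -4548058.445 m; Z = (N(1−e²)+h)·sinφ = -3566845.817 m.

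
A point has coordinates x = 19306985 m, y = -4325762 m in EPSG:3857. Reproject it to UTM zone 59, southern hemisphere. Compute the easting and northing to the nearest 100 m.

E 719200 m, N 5993100 m

Web Mercator inverse (R = 6378137 m) → φ = -36.18249830°, λ = 173.43759716°.
UTM 59S forward: E = 719207.748 m, N = 5993055.701 m.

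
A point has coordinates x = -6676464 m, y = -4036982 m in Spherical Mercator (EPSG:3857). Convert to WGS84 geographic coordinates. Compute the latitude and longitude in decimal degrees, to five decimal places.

lat -34.06090°, lon -59.97570°

R = 6378137 m. λ = x/R = -59.97569655°.
φ = 2·arctan(exp(y/R)) − 90° = 2·arctan(0.53103) − 90° = -34.06089745°.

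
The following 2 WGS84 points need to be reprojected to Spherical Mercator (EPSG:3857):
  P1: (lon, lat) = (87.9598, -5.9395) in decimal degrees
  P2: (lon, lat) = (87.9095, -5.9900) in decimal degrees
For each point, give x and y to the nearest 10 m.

Web Mercator: x = R·λ, y = R·ln tan(π/4+φ/2), R = 6378137 m.
P1 (-5.9395°, 87.9598°) → (9791640.146, -662369.505) m.
P2 (-5.9900°, 87.9095°) → (9786040.776, -668021.741) m.

P1: x 9791640 m, y -662370 m; P2: x 9786040 m, y -668020 m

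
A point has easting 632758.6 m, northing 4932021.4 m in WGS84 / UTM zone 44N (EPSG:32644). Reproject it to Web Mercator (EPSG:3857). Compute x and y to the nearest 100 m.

Unproject from UTM 44N (λ₀ = 81°) → φ = 44.52930000°, λ = 82.67079947°.
Web Mercator (R = 6378137 m): x = 9202871.301 m, y = 5547721.307 m.

x 9202900 m, y 5547700 m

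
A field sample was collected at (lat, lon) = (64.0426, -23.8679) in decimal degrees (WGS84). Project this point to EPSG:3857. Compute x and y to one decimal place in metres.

Web Mercator is spherical with R = a = 6378137 m.
x = R·λ = 6378137 × -0.416573441 = -2656962.474 m.
y = R·ln tan(π/4 + φ/2) = 6378137 × 1.467605702 = 9360590.227 m.

x -2656962.5 m, y 9360590.2 m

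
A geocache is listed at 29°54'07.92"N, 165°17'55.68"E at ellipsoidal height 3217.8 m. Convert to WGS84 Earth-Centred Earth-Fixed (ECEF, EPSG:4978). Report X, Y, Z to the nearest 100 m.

WGS84: a = 6378137 m, e² = 0.006694380; N(φ) = a/√(1−e²sin²φ) = 6383449.311 m.
X = (N+h)·cosφ·cosλ = -5355208.546 m; Y = (N+h)·cosφ·sinλ = 1405032.541 m; Z = (N(1−e²)+h)·sinφ = 3162584.423 m.

X -5355200 m, Y 1405000 m, Z 3162600 m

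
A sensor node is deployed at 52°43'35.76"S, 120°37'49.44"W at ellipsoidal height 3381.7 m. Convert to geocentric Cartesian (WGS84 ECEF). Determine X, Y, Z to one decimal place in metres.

WGS84: a = 6378137 m, e² = 0.006694380; N(φ) = a/√(1−e²sin²φ) = 6391698.762 m.
X = (N+h)·cosφ·cosλ = -1973276.943 m; Y = (N+h)·cosφ·sinλ = -3332592.234 m; Z = (N(1−e²)+h)·sinφ = -5054866.405 m.

X -1973276.9 m, Y -3332592.2 m, Z -5054866.4 m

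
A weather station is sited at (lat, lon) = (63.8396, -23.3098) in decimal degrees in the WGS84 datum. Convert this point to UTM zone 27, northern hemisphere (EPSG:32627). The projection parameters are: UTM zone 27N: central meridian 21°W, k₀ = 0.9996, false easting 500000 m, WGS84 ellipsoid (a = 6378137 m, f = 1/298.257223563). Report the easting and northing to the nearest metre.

Zone 27 central meridian λ₀ = 6×27 − 183 = -21°; Δλ = -2.3098°.
Transverse Mercator on WGS84 with k₀ = 0.9996 gives E = 386394.298 m, N = 7081196.291 m.

E 386394 m, N 7081196 m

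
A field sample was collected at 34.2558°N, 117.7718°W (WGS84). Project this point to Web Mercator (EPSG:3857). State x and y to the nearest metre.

Web Mercator is spherical with R = a = 6378137 m.
x = R·λ = 6378137 × -2.055505676 = -13110296.806 m.
y = R·ln tan(π/4 + φ/2) = 6378137 × 0.637051486 = 4063201.652 m.

x -13110297 m, y 4063202 m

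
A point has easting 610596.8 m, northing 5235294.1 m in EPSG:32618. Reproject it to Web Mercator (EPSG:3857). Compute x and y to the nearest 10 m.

Unproject from UTM 18N (λ₀ = -75°) → φ = 47.26180044°, λ = -73.53810005°.
Web Mercator (R = 6378137 m): x = -8186223.852 m, y = 5984911.754 m.

x -8186220 m, y 5984910 m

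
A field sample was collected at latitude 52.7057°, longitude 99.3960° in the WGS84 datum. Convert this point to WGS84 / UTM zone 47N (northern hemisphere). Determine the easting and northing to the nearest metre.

E 526756 m, N 5839606 m

Zone 47 central meridian λ₀ = 6×47 − 183 = 99°; Δλ = +0.3960°.
Transverse Mercator on WGS84 with k₀ = 0.9996 gives E = 526756.005 m, N = 5839606.452 m.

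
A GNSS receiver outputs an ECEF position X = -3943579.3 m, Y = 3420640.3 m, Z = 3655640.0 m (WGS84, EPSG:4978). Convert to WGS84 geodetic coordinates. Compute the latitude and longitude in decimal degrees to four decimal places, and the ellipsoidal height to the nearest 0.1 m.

λ = atan2(Y, X) = 139.06180007°; p = √(X²+Y²) = 5220402.1 m.
Bowring's method on WGS84 (a = 6378137 m, b = 6356752.314 m) gives φ = 35.18300003°, h = 2014.847 m.

lat 35.1830°, lon 139.0618°, h 2014.8 m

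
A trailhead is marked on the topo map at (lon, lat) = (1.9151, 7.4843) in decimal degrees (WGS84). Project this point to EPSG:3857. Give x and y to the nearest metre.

x 213188 m, y 835528 m

Web Mercator is spherical with R = a = 6378137 m.
x = R·λ = 6378137 × 0.033424801 = 213187.957 m.
y = R·ln tan(π/4 + φ/2) = 6378137 × 0.130998749 = 835527.967 m.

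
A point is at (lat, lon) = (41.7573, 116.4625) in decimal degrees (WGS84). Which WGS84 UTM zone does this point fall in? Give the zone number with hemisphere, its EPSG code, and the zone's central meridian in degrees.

UTM zone = ⌊(λ + 180)/6⌋ + 1; 116.4625° ∈ [114°, 120°) → zone 50.
Hemisphere: N (φ ≥ 0).
Central meridian λ₀ = 6×50 − 183 = 117°.
EPSG code: 32650.

Zone 50N (EPSG:32650), central meridian 117°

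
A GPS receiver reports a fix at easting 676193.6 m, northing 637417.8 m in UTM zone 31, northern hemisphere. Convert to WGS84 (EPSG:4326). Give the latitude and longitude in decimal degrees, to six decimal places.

lat 5.764500°, lon 4.591200°

Zone 31N: λ₀ = 3°, k₀ = 0.9996, false easting 500000 m.
Meridian distance M = (N − FN)/k₀ = 637672.9 m.
Inverse transverse Mercator on WGS84 gives φ = 5.76450019°, λ = 4.59119964°.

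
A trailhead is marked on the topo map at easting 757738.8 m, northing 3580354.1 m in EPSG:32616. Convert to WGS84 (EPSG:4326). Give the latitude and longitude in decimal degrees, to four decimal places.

lat 32.3304°, lon -84.2619°

Zone 16N: λ₀ = -87°, k₀ = 0.9996, false easting 500000 m.
Meridian distance M = (N − FN)/k₀ = 3581786.8 m.
Inverse transverse Mercator on WGS84 gives φ = 32.33039984°, λ = -84.26189949°.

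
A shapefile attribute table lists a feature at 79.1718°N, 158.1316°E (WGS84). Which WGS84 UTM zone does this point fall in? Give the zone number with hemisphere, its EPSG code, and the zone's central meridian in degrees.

Zone 57N (EPSG:32657), central meridian 159°

UTM zone = ⌊(λ + 180)/6⌋ + 1; 158.1316° ∈ [156°, 162°) → zone 57.
Hemisphere: N (φ ≥ 0).
Central meridian λ₀ = 6×57 − 183 = 159°.
EPSG code: 32657.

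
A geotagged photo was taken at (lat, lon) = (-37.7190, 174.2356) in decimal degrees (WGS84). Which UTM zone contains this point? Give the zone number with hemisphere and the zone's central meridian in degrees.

Zone 60S, central meridian 177°

UTM zone = ⌊(λ + 180)/6⌋ + 1; 174.2356° ∈ [174°, 180°) → zone 60.
Hemisphere: S (φ < 0).
Central meridian λ₀ = 6×60 − 183 = 177°.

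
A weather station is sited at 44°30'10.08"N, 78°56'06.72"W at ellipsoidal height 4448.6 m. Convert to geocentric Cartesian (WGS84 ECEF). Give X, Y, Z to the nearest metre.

WGS84: a = 6378137 m, e² = 0.006694380; N(φ) = a/√(1−e²sin²φ) = 6388652.113 m.
X = (N+h)·cosφ·cosλ = 875086.264 m; Y = (N+h)·cosφ·sinλ = -4474902.279 m; Z = (N(1−e²)+h)·sinφ = 4451228.326 m.

X 875086 m, Y -4474902 m, Z 4451228 m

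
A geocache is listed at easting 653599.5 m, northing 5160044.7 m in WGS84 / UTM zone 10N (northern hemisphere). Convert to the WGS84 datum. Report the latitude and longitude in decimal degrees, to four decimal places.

Zone 10N: λ₀ = -123°, k₀ = 0.9996, false easting 500000 m.
Meridian distance M = (N − FN)/k₀ = 5162109.5 m.
Inverse transverse Mercator on WGS84 gives φ = 46.57640044°, λ = -120.99539967°.

lat 46.5764°, lon -120.9954°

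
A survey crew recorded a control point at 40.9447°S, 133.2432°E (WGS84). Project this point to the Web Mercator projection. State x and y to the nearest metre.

Web Mercator is spherical with R = a = 6378137 m.
x = R·λ = 6378137 × 2.325532546 = 14832565.176 m.
y = R·ln tan(π/4 + φ/2) = 6378137 × -0.784584644 = -5004188.345 m.

x 14832565 m, y -5004188 m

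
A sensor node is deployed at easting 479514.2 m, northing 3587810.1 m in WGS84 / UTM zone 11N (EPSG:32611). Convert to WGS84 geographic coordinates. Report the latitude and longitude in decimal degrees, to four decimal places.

Zone 11N: λ₀ = -117°, k₀ = 0.9996, false easting 500000 m.
Meridian distance M = (N − FN)/k₀ = 3589245.8 m.
Inverse transverse Mercator on WGS84 gives φ = 32.42720019°, λ = -117.21789958°.

lat 32.4272°, lon -117.2179°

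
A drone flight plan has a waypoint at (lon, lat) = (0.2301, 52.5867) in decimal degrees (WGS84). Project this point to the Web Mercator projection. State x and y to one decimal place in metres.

x 25614.6 m, y 6906911.5 m

Web Mercator is spherical with R = a = 6378137 m.
x = R·λ = 6378137 × 0.004016003 = 25614.615 m.
y = R·ln tan(π/4 + φ/2) = 6378137 × 1.082904231 = 6906911.541 m.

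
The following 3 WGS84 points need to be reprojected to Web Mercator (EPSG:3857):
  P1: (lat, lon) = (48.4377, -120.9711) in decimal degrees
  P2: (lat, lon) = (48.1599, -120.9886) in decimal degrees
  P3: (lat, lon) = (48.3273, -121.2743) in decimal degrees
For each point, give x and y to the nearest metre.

P1: x -13466441 m, y 6179984 m; P2: x -13468389 m, y 6133498 m; P3: x -13500193 m, y 6161480 m

Web Mercator: x = R·λ, y = R·ln tan(π/4+φ/2), R = 6378137 m.
P1 (48.4377°, -120.9711°) → (-13466441.253, 6179983.897) m.
P2 (48.1599°, -120.9886°) → (-13468389.344, 6133497.843) m.
P3 (48.3273°, -121.2743°) → (-13500193.322, 6161479.653) m.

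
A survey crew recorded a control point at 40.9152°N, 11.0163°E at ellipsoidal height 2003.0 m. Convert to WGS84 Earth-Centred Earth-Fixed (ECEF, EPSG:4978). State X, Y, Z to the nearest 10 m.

X 4739310 m, Y 922630 m, Z 4156620 m

WGS84: a = 6378137 m, e² = 0.006694380; N(φ) = a/√(1−e²sin²φ) = 6387314.313 m.
X = (N+h)·cosφ·cosλ = 4739306.341 m; Y = (N+h)·cosφ·sinλ = 922627.131 m; Z = (N(1−e²)+h)·sinφ = 4156623.151 m.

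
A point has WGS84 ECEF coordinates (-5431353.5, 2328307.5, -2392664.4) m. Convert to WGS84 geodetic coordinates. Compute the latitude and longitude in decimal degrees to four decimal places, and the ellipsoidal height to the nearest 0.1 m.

λ = atan2(Y, X) = 156.79619990°; p = √(X²+Y²) = 5909366.9 m.
Bowring's method on WGS84 (a = 6378137 m, b = 6356752.314 m) gives φ = -22.17689947°, h = 267.230 m.

lat -22.1769°, lon 156.7962°, h 267.2 m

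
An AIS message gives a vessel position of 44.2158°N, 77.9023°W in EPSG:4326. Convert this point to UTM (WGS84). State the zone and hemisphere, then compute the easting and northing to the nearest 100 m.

Zone 18N: E 268200 m, N 4899900 m

Longitude -77.9023° lies in the 6° band [-78°, -72°), giving zone 18; latitude is north of the equator, so 18N.
Zone 18 central meridian λ₀ = 6×18 − 183 = -75°; Δλ = -2.9023°.
Transverse Mercator on WGS84 with k₀ = 0.9996 gives E = 268152.879 m, N = 4899938.477 m.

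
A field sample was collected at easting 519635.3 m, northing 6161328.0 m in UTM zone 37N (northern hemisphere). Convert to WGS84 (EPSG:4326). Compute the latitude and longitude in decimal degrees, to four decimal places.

Zone 37N: λ₀ = 39°, k₀ = 0.9996, false easting 500000 m.
Meridian distance M = (N − FN)/k₀ = 6163793.5 m.
Inverse transverse Mercator on WGS84 gives φ = 55.59750040°, λ = 39.31160056°.

lat 55.5975°, lon 39.3116°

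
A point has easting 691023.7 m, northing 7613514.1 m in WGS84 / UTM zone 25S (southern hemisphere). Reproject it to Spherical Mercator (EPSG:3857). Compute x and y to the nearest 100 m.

Unproject from UTM 25S (λ₀ = -33°) → φ = -21.57109957°, λ = -31.15509994°.
Web Mercator (R = 6378137 m): x = -3468169.861 m, y = -2460107.853 m.

x -3468200 m, y -2460100 m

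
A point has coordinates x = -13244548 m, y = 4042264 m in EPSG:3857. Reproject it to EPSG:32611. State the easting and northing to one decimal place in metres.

E 317555.7 m, N 3775031.6 m

Web Mercator inverse (R = 6378137 m) → φ = 34.10019712°, λ = -118.97779900°.
UTM 11N forward: E = 317555.712 m, N = 3775031.555 m.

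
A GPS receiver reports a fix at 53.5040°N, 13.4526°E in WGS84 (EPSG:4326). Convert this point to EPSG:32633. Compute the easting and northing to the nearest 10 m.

E 397370 m, N 5929450 m

Zone 33 central meridian λ₀ = 6×33 − 183 = 15°; Δλ = -1.5474°.
Transverse Mercator on WGS84 with k₀ = 0.9996 gives E = 397370.375 m, N = 5929452.974 m.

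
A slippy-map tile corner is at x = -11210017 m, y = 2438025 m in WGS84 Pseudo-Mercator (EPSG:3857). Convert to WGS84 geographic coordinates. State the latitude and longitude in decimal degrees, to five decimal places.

R = 6378137 m. λ = x/R = -100.70129606°.
φ = 2·arctan(exp(y/R)) − 90° = 2·arctan(1.46557) − 90° = 21.38650246°.

lat 21.38650°, lon -100.70130°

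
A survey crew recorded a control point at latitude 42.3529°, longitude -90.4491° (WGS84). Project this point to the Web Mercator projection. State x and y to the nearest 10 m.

x -10068750 m, y 5213990 m

Web Mercator is spherical with R = a = 6378137 m.
x = R·λ = 6378137 × -1.578634600 = -10068747.755 m.
y = R·ln tan(π/4 + φ/2) = 6378137 × 0.817478461 = 5213989.617 m.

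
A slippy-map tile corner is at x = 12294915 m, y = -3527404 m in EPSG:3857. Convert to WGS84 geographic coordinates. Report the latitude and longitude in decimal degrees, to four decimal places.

R = 6378137 m. λ = x/R = 110.44710061°.
φ = 2·arctan(exp(y/R)) − 90° = 2·arctan(0.57520) − 90° = -30.18540299°.

lat -30.1854°, lon 110.4471°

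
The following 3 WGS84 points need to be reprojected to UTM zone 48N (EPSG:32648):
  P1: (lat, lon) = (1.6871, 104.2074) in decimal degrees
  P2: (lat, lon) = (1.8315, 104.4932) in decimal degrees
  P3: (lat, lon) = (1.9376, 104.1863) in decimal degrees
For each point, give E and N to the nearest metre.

P1: E 411839 m, N 186494 m; P2: E 443634 m, N 202444 m; P3: E 409504 m, N 214186 m

UTM zone 48N: λ₀ = 105°, k₀ = 0.9996.
P1 (1.6871°, 104.2074°) → (411838.615, 186493.736) m.
P2 (1.8315°, 104.4932°) → (443633.727, 202444.439) m.
P3 (1.9376°, 104.1863°) → (409503.930, 214185.565) m.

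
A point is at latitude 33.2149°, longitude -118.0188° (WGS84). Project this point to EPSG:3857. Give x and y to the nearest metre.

Web Mercator is spherical with R = a = 6378137 m.
x = R·λ = 6378137 × -2.059816639 = -13137792.720 m.
y = R·ln tan(π/4 + φ/2) = 6378137 × 0.615205225 = 3923863.207 m.

x -13137793 m, y 3923863 m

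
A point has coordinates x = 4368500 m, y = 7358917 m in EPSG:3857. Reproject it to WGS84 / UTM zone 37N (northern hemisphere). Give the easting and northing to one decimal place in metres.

E 515544.0 m, N 6093127.2 m

Web Mercator inverse (R = 6378137 m) → φ = 54.98480174°, λ = 39.24290319°.
UTM 37N forward: E = 515544.017 m, N = 6093127.162 m.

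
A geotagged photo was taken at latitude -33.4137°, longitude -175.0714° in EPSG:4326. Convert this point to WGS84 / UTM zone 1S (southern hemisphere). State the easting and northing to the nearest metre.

E 679330 m, N 6301186 m

Zone 1 central meridian λ₀ = 6×1 − 183 = -177°; Δλ = +1.9286°.
Transverse Mercator on WGS84 with k₀ = 0.9996 gives E = 679329.721 m, N = 6301186.290 m.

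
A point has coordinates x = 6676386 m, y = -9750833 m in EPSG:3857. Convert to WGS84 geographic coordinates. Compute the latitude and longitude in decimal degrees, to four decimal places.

lat -65.5354°, lon 59.9750°

R = 6378137 m. λ = x/R = 59.97499586°.
φ = 2·arctan(exp(y/R)) − 90° = 2·arctan(0.21680) − 90° = -65.53540181°.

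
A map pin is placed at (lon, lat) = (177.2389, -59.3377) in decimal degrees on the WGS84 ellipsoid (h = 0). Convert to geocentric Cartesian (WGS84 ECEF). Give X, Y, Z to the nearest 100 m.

WGS84: a = 6378137 m, e² = 0.006694380; N(φ) = a/√(1−e²sin²φ) = 6393992.431 m.
X = (N+h)·cosφ·cosλ = -3257003.757 m; Y = (N+h)·cosφ·sinλ = 157077.555 m; Z = (N(1−e²)+h)·sinφ = -5463216.342 m.

X -3257000 m, Y 157100 m, Z -5463200 m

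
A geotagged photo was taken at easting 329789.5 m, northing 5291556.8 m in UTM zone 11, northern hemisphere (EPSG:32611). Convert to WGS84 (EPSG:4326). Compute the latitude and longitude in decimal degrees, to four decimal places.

Zone 11N: λ₀ = -117°, k₀ = 0.9996, false easting 500000 m.
Meridian distance M = (N − FN)/k₀ = 5293674.3 m.
Inverse transverse Mercator on WGS84 gives φ = 47.75489959°, λ = -119.27109980°.

lat 47.7549°, lon -119.2711°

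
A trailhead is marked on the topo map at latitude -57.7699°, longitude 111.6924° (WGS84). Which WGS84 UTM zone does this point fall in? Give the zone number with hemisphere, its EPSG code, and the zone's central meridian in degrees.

Zone 49S (EPSG:32749), central meridian 111°

UTM zone = ⌊(λ + 180)/6⌋ + 1; 111.6924° ∈ [108°, 114°) → zone 49.
Hemisphere: S (φ < 0).
Central meridian λ₀ = 6×49 − 183 = 111°.
EPSG code: 32749.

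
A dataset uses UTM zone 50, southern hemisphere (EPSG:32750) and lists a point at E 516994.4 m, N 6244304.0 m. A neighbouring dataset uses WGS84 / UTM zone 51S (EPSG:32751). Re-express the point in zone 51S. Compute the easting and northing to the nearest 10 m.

UTM 50S → geographic: φ = -33.94160036°, λ = 117.18390010°.
UTM 51S (λ₀ = 123°) forward: E = -37821.284 m, N = 6229046.463 m.

E -37820 m, N 6229050 m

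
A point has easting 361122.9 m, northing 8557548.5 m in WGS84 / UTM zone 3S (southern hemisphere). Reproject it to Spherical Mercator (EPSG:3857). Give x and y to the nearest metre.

x -18510294 m, y -1464862 m

Unproject from UTM 3S (λ₀ = -165°) → φ = -13.04490037°, λ = -166.28079960°.
Web Mercator (R = 6378137 m): x = -18510293.940 m, y = -1464862.498 m.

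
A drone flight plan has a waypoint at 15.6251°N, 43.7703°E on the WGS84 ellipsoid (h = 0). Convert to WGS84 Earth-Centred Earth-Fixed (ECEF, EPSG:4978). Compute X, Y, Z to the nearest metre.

WGS84: a = 6378137 m, e² = 0.006694380; N(φ) = a/√(1−e²sin²φ) = 6379686.315 m.
X = (N+h)·cosφ·cosλ = 4436642.908 m; Y = (N+h)·cosφ·sinλ = 4250175.063 m; Z = (N(1−e²)+h)·sinφ = 1706812.721 m.

X 4436643 m, Y 4250175 m, Z 1706813 m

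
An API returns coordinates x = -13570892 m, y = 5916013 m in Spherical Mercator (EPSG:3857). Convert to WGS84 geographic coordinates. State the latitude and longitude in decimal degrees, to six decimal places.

lat 46.840098°, lon -121.909397°

R = 6378137 m. λ = x/R = -121.90939703°.
φ = 2·arctan(exp(y/R)) − 90° = 2·arctan(2.52830) − 90° = 46.84009837°.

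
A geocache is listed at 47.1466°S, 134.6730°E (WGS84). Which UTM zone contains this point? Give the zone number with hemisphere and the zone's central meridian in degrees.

Zone 53S, central meridian 135°

UTM zone = ⌊(λ + 180)/6⌋ + 1; 134.6730° ∈ [132°, 138°) → zone 53.
Hemisphere: S (φ < 0).
Central meridian λ₀ = 6×53 − 183 = 135°.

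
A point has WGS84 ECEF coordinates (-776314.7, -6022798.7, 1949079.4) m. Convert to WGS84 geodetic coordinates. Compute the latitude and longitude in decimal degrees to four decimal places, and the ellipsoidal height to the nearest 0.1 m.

λ = atan2(Y, X) = -97.34470043°; p = √(X²+Y²) = 6072624.5 m.
Bowring's method on WGS84 (a = 6378137 m, b = 6356752.314 m) gives φ = 17.90689952°, h = 1618.121 m.

lat 17.9069°, lon -97.3447°, h 1618.1 m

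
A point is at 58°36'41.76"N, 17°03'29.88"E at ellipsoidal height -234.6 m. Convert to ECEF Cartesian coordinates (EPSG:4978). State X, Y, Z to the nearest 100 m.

WGS84: a = 6378137 m, e² = 0.006694380; N(φ) = a/√(1−e²sin²φ) = 6393751.671 m.
X = (N+h)·cosφ·cosλ = 3183482.502 m; Y = (N+h)·cosφ·sinλ = 976831.437 m; Z = (N(1−e²)+h)·sinφ = 5421327.518 m.

X 3183500 m, Y 976800 m, Z 5421300 m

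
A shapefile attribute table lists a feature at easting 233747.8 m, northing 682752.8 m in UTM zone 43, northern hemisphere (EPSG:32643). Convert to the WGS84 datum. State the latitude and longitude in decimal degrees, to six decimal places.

lat 6.171400°, lon 72.594100°

Zone 43N: λ₀ = 75°, k₀ = 0.9996, false easting 500000 m.
Meridian distance M = (N − FN)/k₀ = 683026.0 m.
Inverse transverse Mercator on WGS84 gives φ = 6.17140024°, λ = 72.59410007°.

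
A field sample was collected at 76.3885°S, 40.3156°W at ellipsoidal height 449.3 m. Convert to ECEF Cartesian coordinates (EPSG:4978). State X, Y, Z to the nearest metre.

X 1148227 m, Y -974305 m, Z -6177499 m

WGS84: a = 6378137 m, e² = 0.006694380; N(φ) = a/√(1−e²sin²φ) = 6398399.612 m.
X = (N+h)·cosφ·cosλ = 1148227.200 m; Y = (N+h)·cosφ·sinλ = -974305.079 m; Z = (N(1−e²)+h)·sinφ = -6177499.173 m.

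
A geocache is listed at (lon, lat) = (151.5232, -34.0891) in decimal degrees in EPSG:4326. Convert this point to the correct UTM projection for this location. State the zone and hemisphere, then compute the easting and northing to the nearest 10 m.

Zone 56S: E 363760 m, N 6226980 m

Longitude 151.5232° lies in the 6° band [150°, 156°), giving zone 56; latitude is south of the equator, so 56S.
Zone 56 central meridian λ₀ = 6×56 − 183 = 153°; Δλ = -1.4768°.
Transverse Mercator on WGS84 with k₀ = 0.9996 gives E = 363757.624 m, N = 6226980.482 m.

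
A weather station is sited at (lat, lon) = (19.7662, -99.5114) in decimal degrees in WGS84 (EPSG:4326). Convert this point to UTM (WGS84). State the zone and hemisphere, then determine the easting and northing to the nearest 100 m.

Longitude -99.5114° lies in the 6° band [-102°, -96°), giving zone 14; latitude is north of the equator, so 14N.
Zone 14 central meridian λ₀ = 6×14 − 183 = -99°; Δλ = -0.5114°.
Transverse Mercator on WGS84 with k₀ = 0.9996 gives E = 446425.797 m, N = 2185690.196 m.

Zone 14N: E 446400 m, N 2185700 m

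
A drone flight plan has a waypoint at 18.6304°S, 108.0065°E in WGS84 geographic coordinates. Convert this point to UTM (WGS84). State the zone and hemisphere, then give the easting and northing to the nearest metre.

Longitude 108.0065° lies in the 6° band [108°, 114°), giving zone 49; latitude is south of the equator, so 49S.
Zone 49 central meridian λ₀ = 6×49 − 183 = 111°; Δλ = -2.9935°.
Transverse Mercator on WGS84 with k₀ = 0.9996 gives E = 184130.201 m, N = 7937429.407 m.

Zone 49S: E 184130 m, N 7937429 m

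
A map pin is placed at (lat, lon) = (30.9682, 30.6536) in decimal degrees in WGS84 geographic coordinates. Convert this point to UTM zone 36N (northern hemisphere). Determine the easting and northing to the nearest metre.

Zone 36 central meridian λ₀ = 6×36 − 183 = 33°; Δλ = -2.3464°.
Transverse Mercator on WGS84 with k₀ = 0.9996 gives E = 275894.446 m, N = 3428439.767 m.

E 275894 m, N 3428440 m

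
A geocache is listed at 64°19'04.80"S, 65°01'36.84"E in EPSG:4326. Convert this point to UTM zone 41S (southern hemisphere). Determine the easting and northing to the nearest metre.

E 597999 m, N 2865987 m

Zone 41 central meridian λ₀ = 6×41 − 183 = 63°; Δλ = +2.0269°.
Transverse Mercator on WGS84 with k₀ = 0.9996 gives E = 597999.066 m, N = 2865987.044 m.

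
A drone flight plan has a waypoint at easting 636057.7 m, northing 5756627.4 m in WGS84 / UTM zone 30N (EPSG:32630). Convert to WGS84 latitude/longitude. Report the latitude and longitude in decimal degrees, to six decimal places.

Zone 30N: λ₀ = -3°, k₀ = 0.9996, false easting 500000 m.
Meridian distance M = (N − FN)/k₀ = 5758931.0 m.
Inverse transverse Mercator on WGS84 gives φ = 51.94370025°, λ = -1.02049983°.

lat 51.943700°, lon -1.020500°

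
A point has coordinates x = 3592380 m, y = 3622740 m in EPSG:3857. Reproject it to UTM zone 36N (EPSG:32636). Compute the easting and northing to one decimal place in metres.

E 430338.7 m, N 3421284.9 m

Web Mercator inverse (R = 6378137 m) → φ = 30.92289782°, λ = 32.27089860°.
UTM 36N forward: E = 430338.728 m, N = 3421284.901 m.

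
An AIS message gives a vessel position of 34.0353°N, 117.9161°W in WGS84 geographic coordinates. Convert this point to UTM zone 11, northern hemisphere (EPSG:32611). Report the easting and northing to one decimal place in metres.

E 415433.8 m, N 3766448.4 m

Zone 11 central meridian λ₀ = 6×11 − 183 = -117°; Δλ = -0.9161°.
Transverse Mercator on WGS84 with k₀ = 0.9996 gives E = 415433.805 m, N = 3766448.397 m.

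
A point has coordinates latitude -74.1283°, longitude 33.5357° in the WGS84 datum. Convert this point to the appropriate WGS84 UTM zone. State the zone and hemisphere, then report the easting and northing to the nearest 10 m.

Zone 36S: E 516350 m, N 1773570 m

Longitude 33.5357° lies in the 6° band [30°, 36°), giving zone 36; latitude is south of the equator, so 36S.
Zone 36 central meridian λ₀ = 6×36 − 183 = 33°; Δλ = +0.5357°.
Transverse Mercator on WGS84 with k₀ = 0.9996 gives E = 516352.909 m, N = 1773574.677 m.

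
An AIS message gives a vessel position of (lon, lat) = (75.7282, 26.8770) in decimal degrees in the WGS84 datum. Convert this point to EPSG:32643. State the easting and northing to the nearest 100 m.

Zone 43 central meridian λ₀ = 6×43 − 183 = 75°; Δλ = +0.7282°.
Transverse Mercator on WGS84 with k₀ = 0.9996 gives E = 572328.100 m, N = 2973019.774 m.

E 572300 m, N 2973000 m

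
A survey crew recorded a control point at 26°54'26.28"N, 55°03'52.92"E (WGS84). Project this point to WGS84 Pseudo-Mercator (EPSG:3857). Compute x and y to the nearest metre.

x 6129774 m, y 3111895 m

Web Mercator is spherical with R = a = 6378137 m.
x = R·λ = 6378137 × 0.961060317 = 6129774.365 m.
y = R·ln tan(π/4 + φ/2) = 6378137 × 0.487900287 = 3111894.875 m.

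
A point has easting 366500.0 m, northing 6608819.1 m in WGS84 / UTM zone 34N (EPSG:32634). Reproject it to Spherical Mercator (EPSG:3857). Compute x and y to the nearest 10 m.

x 2074440 m, y 8310380 m

Unproject from UTM 34N (λ₀ = 21°) → φ = 59.59619958°, λ = 18.63499915°.
Web Mercator (R = 6378137 m): x = 2074438.617 m, y = 8310379.728 m.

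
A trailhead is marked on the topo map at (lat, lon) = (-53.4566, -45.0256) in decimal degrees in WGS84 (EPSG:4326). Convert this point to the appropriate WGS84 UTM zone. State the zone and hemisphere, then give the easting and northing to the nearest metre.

Longitude -45.0256° lies in the 6° band [-48°, -42°), giving zone 23; latitude is south of the equator, so 23S.
Zone 23 central meridian λ₀ = 6×23 − 183 = -45°; Δλ = -0.0256°.
Transverse Mercator on WGS84 with k₀ = 0.9996 gives E = 498300.154 m, N = 4076934.223 m.

Zone 23S: E 498300 m, N 4076934 m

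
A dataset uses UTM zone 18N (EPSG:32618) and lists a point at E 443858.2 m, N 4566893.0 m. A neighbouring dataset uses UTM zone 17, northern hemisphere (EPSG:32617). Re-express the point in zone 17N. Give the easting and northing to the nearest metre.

UTM 18N → geographic: φ = 41.25149968°, λ = -75.67009950°.
UTM 17N (λ₀ = -81°) forward: E = 946629.256 m, N = 4580395.206 m.

E 946629 m, N 4580395 m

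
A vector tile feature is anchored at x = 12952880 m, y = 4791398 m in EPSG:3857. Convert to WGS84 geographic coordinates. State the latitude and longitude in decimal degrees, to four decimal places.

lat 39.4851°, lon 116.3577°

R = 6378137 m. λ = x/R = 116.35770077°.
φ = 2·arctan(exp(y/R)) − 90° = 2·arctan(2.11959) − 90° = 39.48509917°.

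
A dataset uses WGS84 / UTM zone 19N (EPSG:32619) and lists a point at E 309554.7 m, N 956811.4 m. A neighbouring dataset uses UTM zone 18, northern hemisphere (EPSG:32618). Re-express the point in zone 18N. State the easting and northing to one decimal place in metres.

UTM 19N → geographic: φ = 8.65199960°, λ = -70.73080005°.
UTM 18N (λ₀ = -75°) forward: E = 970102.921 m, N = 959016.932 m.

E 970102.9 m, N 959016.9 m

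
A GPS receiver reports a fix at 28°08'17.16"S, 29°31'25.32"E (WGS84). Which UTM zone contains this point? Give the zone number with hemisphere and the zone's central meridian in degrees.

Zone 35S, central meridian 27°

UTM zone = ⌊(λ + 180)/6⌋ + 1; 29.5237° ∈ [24°, 30°) → zone 35.
Hemisphere: S (φ < 0).
Central meridian λ₀ = 6×35 − 183 = 27°.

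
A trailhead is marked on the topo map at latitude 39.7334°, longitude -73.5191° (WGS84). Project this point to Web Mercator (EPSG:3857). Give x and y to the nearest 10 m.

Web Mercator is spherical with R = a = 6378137 m.
x = R·λ = 6378137 × -1.283150358 = -8184108.776 m.
y = R·ln tan(π/4 + φ/2) = 6378137 × 0.756847335 = 4827275.989 m.

x -8184110 m, y 4827280 m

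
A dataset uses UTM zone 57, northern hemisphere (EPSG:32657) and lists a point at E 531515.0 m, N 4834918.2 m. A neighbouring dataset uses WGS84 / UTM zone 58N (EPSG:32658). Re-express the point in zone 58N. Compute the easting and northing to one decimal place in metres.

E 47750.9 m, N 4850153.9 m

UTM 57N → geographic: φ = 43.66660045°, λ = 159.39089959°.
UTM 58N (λ₀ = 165°) forward: E = 47750.886 m, N = 4850153.869 m.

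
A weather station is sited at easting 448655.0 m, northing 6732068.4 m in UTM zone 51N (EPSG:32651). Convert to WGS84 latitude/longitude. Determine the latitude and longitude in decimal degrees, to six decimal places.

Zone 51N: λ₀ = 123°, k₀ = 0.9996, false easting 500000 m.
Meridian distance M = (N − FN)/k₀ = 6734762.3 m.
Inverse transverse Mercator on WGS84 gives φ = 60.72090004°, λ = 122.05889927°.

lat 60.720900°, lon 122.058899°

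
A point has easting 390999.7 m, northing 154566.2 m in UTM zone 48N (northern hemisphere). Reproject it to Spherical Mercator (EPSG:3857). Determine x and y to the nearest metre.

x 11579476 m, y 155662 m

Unproject from UTM 48N (λ₀ = 105°) → φ = 1.39820035°, λ = 104.02020005°.
Web Mercator (R = 6378137 m): x = 11579475.702 m, y = 155662.401 m.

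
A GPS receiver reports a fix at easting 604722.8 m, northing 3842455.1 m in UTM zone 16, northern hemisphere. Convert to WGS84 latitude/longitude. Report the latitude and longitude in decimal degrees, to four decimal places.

Zone 16N: λ₀ = -87°, k₀ = 0.9996, false easting 500000 m.
Meridian distance M = (N − FN)/k₀ = 3843992.7 m.
Inverse transverse Mercator on WGS84 gives φ = 34.71879984°, λ = -85.85629953°.

lat 34.7188°, lon -85.8563°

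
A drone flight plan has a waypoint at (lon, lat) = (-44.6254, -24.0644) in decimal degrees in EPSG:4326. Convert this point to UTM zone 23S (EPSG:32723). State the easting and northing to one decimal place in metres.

Zone 23 central meridian λ₀ = 6×23 − 183 = -45°; Δλ = +0.3746°.
Transverse Mercator on WGS84 with k₀ = 0.9996 gives E = 538082.166 m, N = 7338592.692 m.

E 538082.2 m, N 7338592.7 m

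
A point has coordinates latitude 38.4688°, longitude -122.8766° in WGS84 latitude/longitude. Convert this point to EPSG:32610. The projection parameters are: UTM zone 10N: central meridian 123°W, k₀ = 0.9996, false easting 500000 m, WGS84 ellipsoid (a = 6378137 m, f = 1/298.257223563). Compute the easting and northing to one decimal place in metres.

E 510764.9 m, N 4257838.6 m

Zone 10 central meridian λ₀ = 6×10 − 183 = -123°; Δλ = +0.1234°.
Transverse Mercator on WGS84 with k₀ = 0.9996 gives E = 510764.859 m, N = 4257838.647 m.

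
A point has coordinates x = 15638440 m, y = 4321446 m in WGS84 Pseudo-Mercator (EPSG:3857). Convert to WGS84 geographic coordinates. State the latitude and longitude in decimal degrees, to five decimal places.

lat 36.15120°, lon 140.48250°

R = 6378137 m. λ = x/R = 140.48249672°.
φ = 2·arctan(exp(y/R)) − 90° = 2·arctan(1.96903) − 90° = 36.15119816°.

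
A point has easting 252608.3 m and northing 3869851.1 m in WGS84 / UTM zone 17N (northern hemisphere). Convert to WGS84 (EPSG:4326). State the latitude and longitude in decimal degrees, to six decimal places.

Zone 17N: λ₀ = -81°, k₀ = 0.9996, false easting 500000 m.
Meridian distance M = (N − FN)/k₀ = 3871399.7 m.
Inverse transverse Mercator on WGS84 gives φ = 34.94100042°, λ = -83.70879965°.

lat 34.941000°, lon -83.708800°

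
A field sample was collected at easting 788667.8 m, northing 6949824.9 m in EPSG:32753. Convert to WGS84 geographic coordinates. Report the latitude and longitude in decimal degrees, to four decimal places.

Zone 53S: λ₀ = 135°, k₀ = 0.9996, false easting 500000 m, false northing 10000000 m.
Meridian distance M = (N − FN)/k₀ = -3051395.7 m.
Inverse transverse Mercator on WGS84 gives φ = -27.54469956°, λ = 137.92300009°.

lat -27.5447°, lon 137.9230°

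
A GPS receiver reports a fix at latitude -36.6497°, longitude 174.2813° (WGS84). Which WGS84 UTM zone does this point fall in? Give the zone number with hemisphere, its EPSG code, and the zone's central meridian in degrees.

UTM zone = ⌊(λ + 180)/6⌋ + 1; 174.2813° ∈ [174°, 180°) → zone 60.
Hemisphere: S (φ < 0).
Central meridian λ₀ = 6×60 − 183 = 177°.
EPSG code: 32760.

Zone 60S (EPSG:32760), central meridian 177°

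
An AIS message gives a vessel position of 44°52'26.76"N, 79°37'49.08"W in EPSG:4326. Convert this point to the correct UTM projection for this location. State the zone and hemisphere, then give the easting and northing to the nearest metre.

Longitude -79.6303° lies in the 6° band [-84°, -78°), giving zone 17; latitude is north of the equator, so 17N.
Zone 17 central meridian λ₀ = 6×17 − 183 = -81°; Δλ = +1.3697°.
Transverse Mercator on WGS84 with k₀ = 0.9996 gives E = 608189.527 m, N = 4969877.151 m.

Zone 17N: E 608190 m, N 4969877 m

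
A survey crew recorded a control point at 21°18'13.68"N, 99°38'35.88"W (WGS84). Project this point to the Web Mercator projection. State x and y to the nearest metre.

Web Mercator is spherical with R = a = 6378137 m.
x = R·λ = 6378137 × -1.739103663 = -11092241.417 m.
y = R·ln tan(π/4 + φ/2) = 6378137 × 0.380697463 = 2428140.578 m.

x -11092241 m, y 2428141 m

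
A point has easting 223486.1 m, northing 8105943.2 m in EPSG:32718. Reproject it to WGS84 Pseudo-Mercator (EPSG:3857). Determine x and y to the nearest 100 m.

x -8638200 m, y -1934100 m

Unproject from UTM 18S (λ₀ = -75°) → φ = -17.11439995°, λ = -77.59859956°.
Web Mercator (R = 6378137 m): x = -8638236.589 m, y = -1934145.942 m.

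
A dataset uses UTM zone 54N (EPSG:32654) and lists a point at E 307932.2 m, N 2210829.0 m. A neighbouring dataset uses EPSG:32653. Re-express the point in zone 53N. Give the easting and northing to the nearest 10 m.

E 935950 m, N 2215200 m

UTM 54N → geographic: φ = 19.98460038°, λ = 139.16430037°.
UTM 53N (λ₀ = 135°) forward: E = 935946.112 m, N = 2215198.313 m.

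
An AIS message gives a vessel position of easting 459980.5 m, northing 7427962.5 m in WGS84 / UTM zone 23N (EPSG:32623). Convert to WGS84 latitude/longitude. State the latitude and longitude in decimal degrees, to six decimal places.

lat 66.966700°, lon -45.916601°

Zone 23N: λ₀ = -45°, k₀ = 0.9996, false easting 500000 m.
Meridian distance M = (N − FN)/k₀ = 7430934.9 m.
Inverse transverse Mercator on WGS84 gives φ = 66.96669982°, λ = -45.91660083°.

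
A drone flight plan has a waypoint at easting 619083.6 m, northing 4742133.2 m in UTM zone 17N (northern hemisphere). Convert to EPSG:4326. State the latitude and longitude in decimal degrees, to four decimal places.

lat 42.8225°, lon -79.5432°

Zone 17N: λ₀ = -81°, k₀ = 0.9996, false easting 500000 m.
Meridian distance M = (N − FN)/k₀ = 4744030.8 m.
Inverse transverse Mercator on WGS84 gives φ = 42.82250006°, λ = -79.54319988°.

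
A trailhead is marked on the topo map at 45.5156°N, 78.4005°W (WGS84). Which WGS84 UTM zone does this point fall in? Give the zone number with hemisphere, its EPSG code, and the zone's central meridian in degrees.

UTM zone = ⌊(λ + 180)/6⌋ + 1; -78.4005° ∈ [-84°, -78°) → zone 17.
Hemisphere: N (φ ≥ 0).
Central meridian λ₀ = 6×17 − 183 = -81°.
EPSG code: 32617.

Zone 17N (EPSG:32617), central meridian -81°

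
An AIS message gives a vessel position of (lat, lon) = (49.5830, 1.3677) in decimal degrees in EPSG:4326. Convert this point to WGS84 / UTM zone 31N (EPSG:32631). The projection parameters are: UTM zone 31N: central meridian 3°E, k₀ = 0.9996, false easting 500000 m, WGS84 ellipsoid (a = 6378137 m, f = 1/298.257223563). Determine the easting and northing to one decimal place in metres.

E 382011.7 m, N 5493548.2 m

Zone 31 central meridian λ₀ = 6×31 − 183 = 3°; Δλ = -1.6323°.
Transverse Mercator on WGS84 with k₀ = 0.9996 gives E = 382011.653 m, N = 5493548.156 m.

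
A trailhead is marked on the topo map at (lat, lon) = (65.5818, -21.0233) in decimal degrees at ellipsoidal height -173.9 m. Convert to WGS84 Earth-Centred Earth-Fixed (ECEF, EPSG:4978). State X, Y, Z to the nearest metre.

X 2467961 m, Y -948513 m, Z 5784667 m

WGS84: a = 6378137 m, e² = 0.006694380; N(φ) = a/√(1−e²sin²φ) = 6395911.466 m.
X = (N+h)·cosφ·cosλ = 2467961.485 m; Y = (N+h)·cosφ·sinλ = -948513.345 m; Z = (N(1−e²)+h)·sinφ = 5784667.327 m.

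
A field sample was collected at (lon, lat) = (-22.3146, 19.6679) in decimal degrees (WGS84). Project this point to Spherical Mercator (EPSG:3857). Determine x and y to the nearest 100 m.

x -2484000 m, y 2233700 m

Web Mercator is spherical with R = a = 6378137 m.
x = R·λ = 6378137 × -0.389463241 = -2484049.909 m.
y = R·ln tan(π/4 + φ/2) = 6378137 × 0.350216739 = 2233730.344 m.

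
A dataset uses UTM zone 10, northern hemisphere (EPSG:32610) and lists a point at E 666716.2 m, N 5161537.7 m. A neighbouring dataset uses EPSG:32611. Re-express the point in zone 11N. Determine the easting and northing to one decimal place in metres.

E 207071.2 m, N 5166342.9 m

UTM 10N → geographic: φ = 46.58670012°, λ = -120.82379938°.
UTM 11N (λ₀ = -117°) forward: E = 207071.228 m, N = 5166342.923 m.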